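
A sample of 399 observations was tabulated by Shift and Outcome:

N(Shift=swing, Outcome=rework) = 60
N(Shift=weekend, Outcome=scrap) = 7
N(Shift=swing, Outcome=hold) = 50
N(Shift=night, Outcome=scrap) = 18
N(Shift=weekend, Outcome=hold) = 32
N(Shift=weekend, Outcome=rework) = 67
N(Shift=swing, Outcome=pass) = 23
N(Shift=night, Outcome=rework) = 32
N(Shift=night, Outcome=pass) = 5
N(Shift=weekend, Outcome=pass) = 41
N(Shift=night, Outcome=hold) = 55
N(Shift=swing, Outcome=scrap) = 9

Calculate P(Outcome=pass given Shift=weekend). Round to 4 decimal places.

Total with Shift=weekend: 41 + 67 + 7 + 32 = 147.
P(Outcome=pass | Shift=weekend) = 41/147 = 0.2789.

0.2789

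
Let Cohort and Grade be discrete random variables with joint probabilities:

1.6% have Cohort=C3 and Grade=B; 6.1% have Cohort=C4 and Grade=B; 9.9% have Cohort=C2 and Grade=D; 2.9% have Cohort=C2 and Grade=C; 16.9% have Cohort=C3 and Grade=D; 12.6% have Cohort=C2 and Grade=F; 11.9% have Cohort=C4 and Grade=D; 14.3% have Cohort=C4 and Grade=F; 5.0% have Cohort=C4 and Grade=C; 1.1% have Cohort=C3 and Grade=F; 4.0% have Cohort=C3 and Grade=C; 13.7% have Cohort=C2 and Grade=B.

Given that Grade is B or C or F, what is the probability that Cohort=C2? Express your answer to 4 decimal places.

0.4763

P(Grade=B) = 0.137 + 0.016 + 0.061 = 0.214.
P(Grade=C) = 0.029 + 0.040 + 0.050 = 0.119.
P(Grade=F) = 0.126 + 0.011 + 0.143 = 0.280.
P(Grade ∈ {B, C, F}) = 0.214 + 0.119 + 0.280 = 0.613; P(Cohort=C2, Grade ∈ {B, C, F}) = 0.137 + 0.029 + 0.126 = 0.292.
P(Cohort=C2 | Grade ∈ {B, C, F}) = 0.292/0.613 = 0.4763.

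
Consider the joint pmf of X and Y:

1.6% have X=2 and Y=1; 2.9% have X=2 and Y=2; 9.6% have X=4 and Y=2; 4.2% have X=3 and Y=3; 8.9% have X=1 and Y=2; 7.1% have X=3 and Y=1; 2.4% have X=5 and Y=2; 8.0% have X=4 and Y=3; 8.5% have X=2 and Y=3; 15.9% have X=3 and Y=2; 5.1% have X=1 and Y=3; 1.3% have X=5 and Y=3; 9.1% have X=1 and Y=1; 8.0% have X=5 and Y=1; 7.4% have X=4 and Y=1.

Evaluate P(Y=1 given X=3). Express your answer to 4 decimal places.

P(X=3) = 0.071 + 0.159 + 0.042 = 0.272.
P(Y=1 | X=3) = 0.071/0.272 = 0.2610.

0.2610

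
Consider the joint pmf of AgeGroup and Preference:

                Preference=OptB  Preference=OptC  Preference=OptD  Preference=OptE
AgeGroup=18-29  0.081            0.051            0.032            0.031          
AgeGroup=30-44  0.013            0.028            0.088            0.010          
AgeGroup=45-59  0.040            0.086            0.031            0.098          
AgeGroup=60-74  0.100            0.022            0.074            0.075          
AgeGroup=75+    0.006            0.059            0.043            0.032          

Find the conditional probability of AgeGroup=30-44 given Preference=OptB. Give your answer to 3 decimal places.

P(Preference=OptB) = 0.081 + 0.013 + 0.040 + 0.100 + 0.006 = 0.240.
P(AgeGroup=30-44 | Preference=OptB) = 0.013/0.240 = 0.054.

0.054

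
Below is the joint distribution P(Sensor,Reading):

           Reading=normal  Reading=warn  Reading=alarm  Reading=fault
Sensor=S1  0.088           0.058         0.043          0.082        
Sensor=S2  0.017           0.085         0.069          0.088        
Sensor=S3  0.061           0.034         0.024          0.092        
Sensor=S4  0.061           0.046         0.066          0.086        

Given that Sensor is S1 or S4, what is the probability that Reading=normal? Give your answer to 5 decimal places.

0.28113

P(Sensor=S1) = 0.088 + 0.058 + 0.043 + 0.082 = 0.271.
P(Sensor=S4) = 0.061 + 0.046 + 0.066 + 0.086 = 0.259.
P(Sensor ∈ {S1, S4}) = 0.271 + 0.259 = 0.530; P(Reading=normal, Sensor ∈ {S1, S4}) = 0.088 + 0.061 = 0.149.
P(Reading=normal | Sensor ∈ {S1, S4}) = 0.149/0.530 = 0.28113.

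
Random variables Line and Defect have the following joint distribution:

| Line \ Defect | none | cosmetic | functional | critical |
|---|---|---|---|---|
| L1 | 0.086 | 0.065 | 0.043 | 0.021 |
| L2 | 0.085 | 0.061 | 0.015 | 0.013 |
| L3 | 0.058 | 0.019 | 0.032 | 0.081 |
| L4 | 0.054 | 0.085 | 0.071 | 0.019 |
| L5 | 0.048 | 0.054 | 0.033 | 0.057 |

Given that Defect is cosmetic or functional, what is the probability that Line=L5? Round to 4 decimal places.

P(Defect=cosmetic) = 0.065 + 0.061 + 0.019 + 0.085 + 0.054 = 0.284.
P(Defect=functional) = 0.043 + 0.015 + 0.032 + 0.071 + 0.033 = 0.194.
P(Defect ∈ {cosmetic, functional}) = 0.284 + 0.194 = 0.478; P(Line=L5, Defect ∈ {cosmetic, functional}) = 0.054 + 0.033 = 0.087.
P(Line=L5 | Defect ∈ {cosmetic, functional}) = 0.087/0.478 = 0.1820.

0.1820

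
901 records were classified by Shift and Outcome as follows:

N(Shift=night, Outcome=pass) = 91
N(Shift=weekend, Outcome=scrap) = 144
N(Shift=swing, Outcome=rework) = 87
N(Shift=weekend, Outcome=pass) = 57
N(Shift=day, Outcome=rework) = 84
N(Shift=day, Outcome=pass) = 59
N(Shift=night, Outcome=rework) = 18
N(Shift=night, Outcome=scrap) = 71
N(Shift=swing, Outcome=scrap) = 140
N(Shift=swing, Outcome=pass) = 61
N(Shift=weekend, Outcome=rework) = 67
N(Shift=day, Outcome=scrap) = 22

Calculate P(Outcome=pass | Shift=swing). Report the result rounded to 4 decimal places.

0.2118

Total with Shift=swing: 61 + 87 + 140 = 288.
P(Outcome=pass | Shift=swing) = 61/288 = 0.2118.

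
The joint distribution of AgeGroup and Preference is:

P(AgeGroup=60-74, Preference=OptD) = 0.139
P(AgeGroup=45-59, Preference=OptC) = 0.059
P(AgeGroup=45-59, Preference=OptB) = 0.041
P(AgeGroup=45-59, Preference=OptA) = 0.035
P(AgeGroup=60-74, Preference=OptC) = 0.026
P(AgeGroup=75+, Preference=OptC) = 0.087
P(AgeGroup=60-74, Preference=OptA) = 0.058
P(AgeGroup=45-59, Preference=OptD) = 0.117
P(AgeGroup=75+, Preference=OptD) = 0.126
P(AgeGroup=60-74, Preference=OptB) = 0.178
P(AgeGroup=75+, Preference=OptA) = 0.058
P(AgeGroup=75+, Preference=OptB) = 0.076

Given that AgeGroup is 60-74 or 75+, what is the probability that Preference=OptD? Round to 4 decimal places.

P(AgeGroup=60-74) = 0.058 + 0.178 + 0.026 + 0.139 = 0.401.
P(AgeGroup=75+) = 0.058 + 0.076 + 0.087 + 0.126 = 0.347.
P(AgeGroup ∈ {60-74, 75+}) = 0.401 + 0.347 = 0.748; P(Preference=OptD, AgeGroup ∈ {60-74, 75+}) = 0.139 + 0.126 = 0.265.
P(Preference=OptD | AgeGroup ∈ {60-74, 75+}) = 0.265/0.748 = 0.3543.

0.3543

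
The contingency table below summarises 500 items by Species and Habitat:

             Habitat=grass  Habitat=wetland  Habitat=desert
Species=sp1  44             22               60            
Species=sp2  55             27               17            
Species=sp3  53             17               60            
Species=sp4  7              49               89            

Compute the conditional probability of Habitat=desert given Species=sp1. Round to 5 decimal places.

0.47619

Total with Species=sp1: 44 + 22 + 60 = 126.
P(Habitat=desert | Species=sp1) = 60/126 = 0.47619.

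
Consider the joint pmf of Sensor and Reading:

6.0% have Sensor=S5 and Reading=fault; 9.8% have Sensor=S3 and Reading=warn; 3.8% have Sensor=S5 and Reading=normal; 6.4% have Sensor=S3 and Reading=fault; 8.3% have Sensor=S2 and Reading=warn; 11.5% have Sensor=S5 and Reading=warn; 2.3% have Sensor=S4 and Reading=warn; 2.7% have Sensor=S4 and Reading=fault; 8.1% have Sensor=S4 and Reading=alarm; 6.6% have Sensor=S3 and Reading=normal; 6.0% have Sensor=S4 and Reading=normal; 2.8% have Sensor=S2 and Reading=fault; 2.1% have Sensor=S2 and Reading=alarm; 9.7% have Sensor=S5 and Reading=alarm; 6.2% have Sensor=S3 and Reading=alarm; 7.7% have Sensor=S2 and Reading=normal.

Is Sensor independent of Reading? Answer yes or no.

no

P(Sensor=S4) = 0.191 and P(Reading=warn) = 0.319, so their product is 0.06093, but P(Sensor=S4, Reading=warn) = 0.023. Since these differ, Sensor and Reading are not independent.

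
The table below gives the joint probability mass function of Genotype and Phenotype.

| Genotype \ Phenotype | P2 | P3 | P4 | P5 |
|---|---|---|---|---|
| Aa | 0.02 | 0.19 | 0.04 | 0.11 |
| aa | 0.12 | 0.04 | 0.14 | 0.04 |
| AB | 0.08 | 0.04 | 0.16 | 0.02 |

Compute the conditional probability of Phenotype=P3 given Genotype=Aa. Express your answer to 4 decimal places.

P(Genotype=Aa) = 0.02 + 0.19 + 0.04 + 0.11 = 0.36.
P(Phenotype=P3 | Genotype=Aa) = 0.19/0.36 = 0.5278.

0.5278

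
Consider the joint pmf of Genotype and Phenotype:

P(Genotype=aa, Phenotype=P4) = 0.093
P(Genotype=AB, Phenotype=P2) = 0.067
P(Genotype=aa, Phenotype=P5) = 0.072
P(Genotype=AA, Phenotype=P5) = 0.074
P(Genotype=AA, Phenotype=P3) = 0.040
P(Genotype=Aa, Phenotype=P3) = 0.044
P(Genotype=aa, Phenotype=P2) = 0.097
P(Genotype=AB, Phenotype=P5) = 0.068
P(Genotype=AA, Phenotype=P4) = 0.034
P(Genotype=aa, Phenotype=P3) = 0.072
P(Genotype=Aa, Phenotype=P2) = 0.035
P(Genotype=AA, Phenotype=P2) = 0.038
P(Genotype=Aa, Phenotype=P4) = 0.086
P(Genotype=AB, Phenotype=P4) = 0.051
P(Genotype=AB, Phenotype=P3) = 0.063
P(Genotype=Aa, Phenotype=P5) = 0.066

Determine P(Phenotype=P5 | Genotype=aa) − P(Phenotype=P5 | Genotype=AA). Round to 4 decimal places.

-0.1823

P(Genotype=aa) = 0.097 + 0.072 + 0.093 + 0.072 = 0.334; P(Phenotype=P5 | Genotype=aa) = 0.072/0.334 = 0.21557.
P(Genotype=AA) = 0.038 + 0.040 + 0.034 + 0.074 = 0.186; P(Phenotype=P5 | Genotype=AA) = 0.074/0.186 = 0.39785.
Difference = -0.1823.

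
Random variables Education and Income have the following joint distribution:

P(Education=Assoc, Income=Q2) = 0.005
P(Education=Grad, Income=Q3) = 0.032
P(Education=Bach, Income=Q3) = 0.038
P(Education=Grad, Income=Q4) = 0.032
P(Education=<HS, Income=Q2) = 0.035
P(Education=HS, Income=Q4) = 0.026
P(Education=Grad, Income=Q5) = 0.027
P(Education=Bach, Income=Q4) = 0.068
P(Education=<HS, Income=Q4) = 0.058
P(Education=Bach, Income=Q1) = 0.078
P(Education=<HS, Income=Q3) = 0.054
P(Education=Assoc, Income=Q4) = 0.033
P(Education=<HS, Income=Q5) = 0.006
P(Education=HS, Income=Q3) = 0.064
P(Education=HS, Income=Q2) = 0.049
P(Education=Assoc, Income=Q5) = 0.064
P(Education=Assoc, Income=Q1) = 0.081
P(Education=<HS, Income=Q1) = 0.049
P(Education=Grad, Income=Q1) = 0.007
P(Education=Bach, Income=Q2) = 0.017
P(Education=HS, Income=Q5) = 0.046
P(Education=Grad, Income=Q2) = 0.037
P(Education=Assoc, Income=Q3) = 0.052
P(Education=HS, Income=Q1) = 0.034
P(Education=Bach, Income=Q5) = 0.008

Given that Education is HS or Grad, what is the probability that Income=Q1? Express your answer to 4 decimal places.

0.1158

P(Education=HS) = 0.034 + 0.049 + 0.064 + 0.026 + 0.046 = 0.219.
P(Education=Grad) = 0.007 + 0.037 + 0.032 + 0.032 + 0.027 = 0.135.
P(Education ∈ {HS, Grad}) = 0.219 + 0.135 = 0.354; P(Income=Q1, Education ∈ {HS, Grad}) = 0.034 + 0.007 = 0.041.
P(Income=Q1 | Education ∈ {HS, Grad}) = 0.041/0.354 = 0.1158.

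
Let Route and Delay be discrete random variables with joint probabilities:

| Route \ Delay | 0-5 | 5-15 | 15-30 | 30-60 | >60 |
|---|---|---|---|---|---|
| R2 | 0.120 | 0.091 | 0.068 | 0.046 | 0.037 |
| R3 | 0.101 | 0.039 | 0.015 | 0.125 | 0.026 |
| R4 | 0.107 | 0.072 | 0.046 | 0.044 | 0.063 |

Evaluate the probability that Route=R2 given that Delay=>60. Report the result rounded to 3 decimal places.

P(Delay=>60) = 0.037 + 0.026 + 0.063 = 0.126.
P(Route=R2 | Delay=>60) = 0.037/0.126 = 0.294.

0.294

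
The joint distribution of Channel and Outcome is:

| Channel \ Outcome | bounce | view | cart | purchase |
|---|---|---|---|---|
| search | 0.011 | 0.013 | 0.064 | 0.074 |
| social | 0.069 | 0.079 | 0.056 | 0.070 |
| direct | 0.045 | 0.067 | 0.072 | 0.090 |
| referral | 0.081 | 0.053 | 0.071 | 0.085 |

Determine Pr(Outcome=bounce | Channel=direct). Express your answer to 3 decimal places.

P(Channel=direct) = 0.045 + 0.067 + 0.072 + 0.090 = 0.274.
P(Outcome=bounce | Channel=direct) = 0.045/0.274 = 0.164.

0.164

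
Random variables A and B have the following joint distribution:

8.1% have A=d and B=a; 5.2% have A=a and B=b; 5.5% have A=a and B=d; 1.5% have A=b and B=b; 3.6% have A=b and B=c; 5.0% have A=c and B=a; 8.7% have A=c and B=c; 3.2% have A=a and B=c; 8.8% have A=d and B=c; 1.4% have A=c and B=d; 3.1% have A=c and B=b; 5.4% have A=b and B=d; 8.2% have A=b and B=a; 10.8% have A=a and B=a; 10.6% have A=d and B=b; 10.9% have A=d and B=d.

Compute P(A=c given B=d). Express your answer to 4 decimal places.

0.0603

P(B=d) = 0.055 + 0.054 + 0.014 + 0.109 = 0.232.
P(A=c | B=d) = 0.014/0.232 = 0.0603.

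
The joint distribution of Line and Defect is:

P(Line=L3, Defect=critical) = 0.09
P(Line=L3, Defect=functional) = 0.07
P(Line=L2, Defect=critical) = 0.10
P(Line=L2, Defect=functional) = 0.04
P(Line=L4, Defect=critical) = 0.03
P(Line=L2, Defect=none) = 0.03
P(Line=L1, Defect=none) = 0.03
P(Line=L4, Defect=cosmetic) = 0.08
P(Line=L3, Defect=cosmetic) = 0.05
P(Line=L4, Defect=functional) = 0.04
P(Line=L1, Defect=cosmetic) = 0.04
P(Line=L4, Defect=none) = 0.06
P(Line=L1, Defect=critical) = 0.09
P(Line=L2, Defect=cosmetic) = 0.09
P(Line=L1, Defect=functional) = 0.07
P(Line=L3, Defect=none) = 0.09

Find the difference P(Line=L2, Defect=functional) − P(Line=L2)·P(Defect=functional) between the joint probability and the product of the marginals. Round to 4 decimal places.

P(Line=L2) = 0.03 + 0.09 + 0.04 + 0.10 = 0.26.
P(Defect=functional) = 0.07 + 0.04 + 0.07 + 0.04 = 0.22.
P(Line=L2, Defect=functional) − P(Line=L2)P(Defect=functional) = 0.04 − 0.26×0.22 = -0.0172.

-0.0172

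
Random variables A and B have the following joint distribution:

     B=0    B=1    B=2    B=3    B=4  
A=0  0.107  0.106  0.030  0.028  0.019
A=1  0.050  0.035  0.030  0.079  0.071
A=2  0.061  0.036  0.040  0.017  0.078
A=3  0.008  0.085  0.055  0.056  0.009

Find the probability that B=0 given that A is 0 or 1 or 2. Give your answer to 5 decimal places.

P(A=0) = 0.107 + 0.106 + 0.030 + 0.028 + 0.019 = 0.290.
P(A=1) = 0.050 + 0.035 + 0.030 + 0.079 + 0.071 = 0.265.
P(A=2) = 0.061 + 0.036 + 0.040 + 0.017 + 0.078 = 0.232.
P(A ∈ {0, 1, 2}) = 0.290 + 0.265 + 0.232 = 0.787; P(B=0, A ∈ {0, 1, 2}) = 0.107 + 0.050 + 0.061 = 0.218.
P(B=0 | A ∈ {0, 1, 2}) = 0.218/0.787 = 0.27700.

0.27700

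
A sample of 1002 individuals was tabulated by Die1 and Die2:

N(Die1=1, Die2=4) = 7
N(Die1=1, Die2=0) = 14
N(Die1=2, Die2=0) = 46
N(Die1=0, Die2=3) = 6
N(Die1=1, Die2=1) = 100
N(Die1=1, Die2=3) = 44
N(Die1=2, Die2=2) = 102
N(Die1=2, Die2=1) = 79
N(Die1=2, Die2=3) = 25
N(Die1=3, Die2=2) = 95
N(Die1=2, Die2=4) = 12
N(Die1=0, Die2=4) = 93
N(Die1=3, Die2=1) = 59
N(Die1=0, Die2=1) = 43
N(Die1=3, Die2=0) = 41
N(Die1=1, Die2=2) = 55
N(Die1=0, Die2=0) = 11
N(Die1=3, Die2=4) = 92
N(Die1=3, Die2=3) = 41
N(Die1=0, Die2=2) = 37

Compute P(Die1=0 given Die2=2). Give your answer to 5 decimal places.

0.12803

Total with Die2=2: 37 + 55 + 102 + 95 = 289.
P(Die1=0 | Die2=2) = 37/289 = 0.12803.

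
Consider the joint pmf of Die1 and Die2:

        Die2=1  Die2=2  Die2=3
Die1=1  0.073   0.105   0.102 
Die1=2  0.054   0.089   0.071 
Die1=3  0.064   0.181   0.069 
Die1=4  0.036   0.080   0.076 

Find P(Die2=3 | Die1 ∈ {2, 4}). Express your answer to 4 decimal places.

0.3621

P(Die1=2) = 0.054 + 0.089 + 0.071 = 0.214.
P(Die1=4) = 0.036 + 0.080 + 0.076 = 0.192.
P(Die1 ∈ {2, 4}) = 0.214 + 0.192 = 0.406; P(Die2=3, Die1 ∈ {2, 4}) = 0.071 + 0.076 = 0.147.
P(Die2=3 | Die1 ∈ {2, 4}) = 0.147/0.406 = 0.3621.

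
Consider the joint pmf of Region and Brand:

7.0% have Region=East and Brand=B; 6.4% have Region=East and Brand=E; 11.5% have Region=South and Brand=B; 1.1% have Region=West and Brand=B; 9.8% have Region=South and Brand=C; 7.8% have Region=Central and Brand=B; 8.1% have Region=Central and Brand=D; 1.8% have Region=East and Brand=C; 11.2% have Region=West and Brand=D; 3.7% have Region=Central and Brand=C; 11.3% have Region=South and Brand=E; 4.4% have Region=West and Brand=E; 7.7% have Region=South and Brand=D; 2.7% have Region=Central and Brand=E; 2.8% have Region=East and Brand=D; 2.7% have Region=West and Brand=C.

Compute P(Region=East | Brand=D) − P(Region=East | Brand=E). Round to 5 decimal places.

P(Brand=D) = 0.077 + 0.028 + 0.112 + 0.081 = 0.298; P(Region=East | Brand=D) = 0.028/0.298 = 0.093960.
P(Brand=E) = 0.113 + 0.064 + 0.044 + 0.027 = 0.248; P(Region=East | Brand=E) = 0.064/0.248 = 0.258065.
Difference = -0.16410.

-0.16410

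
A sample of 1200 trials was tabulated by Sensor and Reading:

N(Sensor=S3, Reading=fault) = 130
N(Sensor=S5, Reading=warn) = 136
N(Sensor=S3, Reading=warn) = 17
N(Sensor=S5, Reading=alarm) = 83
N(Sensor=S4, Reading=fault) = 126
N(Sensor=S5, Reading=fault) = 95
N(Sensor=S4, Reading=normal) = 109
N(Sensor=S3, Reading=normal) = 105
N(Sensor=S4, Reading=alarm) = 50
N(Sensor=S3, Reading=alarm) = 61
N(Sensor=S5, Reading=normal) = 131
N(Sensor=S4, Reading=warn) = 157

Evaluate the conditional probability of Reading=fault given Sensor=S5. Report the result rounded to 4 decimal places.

0.2135

Total with Sensor=S5: 131 + 136 + 83 + 95 = 445.
P(Reading=fault | Sensor=S5) = 95/445 = 0.2135.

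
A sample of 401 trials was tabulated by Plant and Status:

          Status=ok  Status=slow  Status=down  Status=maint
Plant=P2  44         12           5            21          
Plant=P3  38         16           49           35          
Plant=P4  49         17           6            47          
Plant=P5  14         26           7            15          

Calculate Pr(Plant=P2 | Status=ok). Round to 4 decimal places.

0.3034

Total with Status=ok: 44 + 38 + 49 + 14 = 145.
P(Plant=P2 | Status=ok) = 44/145 = 0.3034.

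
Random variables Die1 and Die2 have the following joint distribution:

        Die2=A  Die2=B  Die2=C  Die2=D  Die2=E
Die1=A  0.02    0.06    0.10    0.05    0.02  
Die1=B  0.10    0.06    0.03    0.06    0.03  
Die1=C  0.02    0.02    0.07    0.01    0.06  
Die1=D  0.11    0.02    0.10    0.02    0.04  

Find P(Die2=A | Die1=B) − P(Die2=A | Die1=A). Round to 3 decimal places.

0.277

P(Die1=B) = 0.10 + 0.06 + 0.03 + 0.06 + 0.03 = 0.28; P(Die2=A | Die1=B) = 0.10/0.28 = 0.3571.
P(Die1=A) = 0.02 + 0.06 + 0.10 + 0.05 + 0.02 = 0.25; P(Die2=A | Die1=A) = 0.02/0.25 = 0.0800.
Difference = 0.277.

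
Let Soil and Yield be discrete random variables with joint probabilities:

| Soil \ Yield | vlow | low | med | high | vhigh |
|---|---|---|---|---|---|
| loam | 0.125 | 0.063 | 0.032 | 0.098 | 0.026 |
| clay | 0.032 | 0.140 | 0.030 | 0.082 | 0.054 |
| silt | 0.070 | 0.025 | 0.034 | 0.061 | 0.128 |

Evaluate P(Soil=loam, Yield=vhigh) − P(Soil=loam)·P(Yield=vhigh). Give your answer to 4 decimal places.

P(Soil=loam) = 0.125 + 0.063 + 0.032 + 0.098 + 0.026 = 0.344.
P(Yield=vhigh) = 0.026 + 0.054 + 0.128 = 0.208.
P(Soil=loam, Yield=vhigh) − P(Soil=loam)P(Yield=vhigh) = 0.026 − 0.344×0.208 = -0.0456.

-0.0456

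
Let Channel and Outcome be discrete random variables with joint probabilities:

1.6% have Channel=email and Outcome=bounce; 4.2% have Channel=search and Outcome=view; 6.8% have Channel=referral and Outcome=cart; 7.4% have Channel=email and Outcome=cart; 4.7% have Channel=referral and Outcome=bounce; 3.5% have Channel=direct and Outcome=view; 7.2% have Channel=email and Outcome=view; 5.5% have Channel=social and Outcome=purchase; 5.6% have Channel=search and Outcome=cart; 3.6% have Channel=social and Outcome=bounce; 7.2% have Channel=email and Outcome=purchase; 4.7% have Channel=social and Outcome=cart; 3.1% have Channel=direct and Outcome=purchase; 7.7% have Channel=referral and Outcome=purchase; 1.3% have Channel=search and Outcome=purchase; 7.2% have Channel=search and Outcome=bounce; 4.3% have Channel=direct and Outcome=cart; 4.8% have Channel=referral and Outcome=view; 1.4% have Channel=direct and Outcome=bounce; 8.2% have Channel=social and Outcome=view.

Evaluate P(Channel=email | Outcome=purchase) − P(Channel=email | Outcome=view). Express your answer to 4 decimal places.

0.0323

P(Outcome=purchase) = 0.072 + 0.013 + 0.055 + 0.031 + 0.077 = 0.248; P(Channel=email | Outcome=purchase) = 0.072/0.248 = 0.29032.
P(Outcome=view) = 0.072 + 0.042 + 0.082 + 0.035 + 0.048 = 0.279; P(Channel=email | Outcome=view) = 0.072/0.279 = 0.25806.
Difference = 0.0323.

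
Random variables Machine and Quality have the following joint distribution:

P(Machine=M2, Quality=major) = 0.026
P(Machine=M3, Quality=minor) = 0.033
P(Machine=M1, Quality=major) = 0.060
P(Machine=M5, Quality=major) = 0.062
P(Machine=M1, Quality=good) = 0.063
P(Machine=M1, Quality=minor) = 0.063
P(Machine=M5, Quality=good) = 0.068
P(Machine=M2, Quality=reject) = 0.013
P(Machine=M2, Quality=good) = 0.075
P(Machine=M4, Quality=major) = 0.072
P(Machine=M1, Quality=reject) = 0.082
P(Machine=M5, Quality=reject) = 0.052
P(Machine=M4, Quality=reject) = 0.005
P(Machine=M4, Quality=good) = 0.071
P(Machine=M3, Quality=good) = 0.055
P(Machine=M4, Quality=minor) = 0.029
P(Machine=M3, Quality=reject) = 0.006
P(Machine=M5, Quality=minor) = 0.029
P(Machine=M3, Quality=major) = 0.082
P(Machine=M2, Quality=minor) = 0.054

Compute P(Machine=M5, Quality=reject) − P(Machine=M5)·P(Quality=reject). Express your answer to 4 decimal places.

0.0187

P(Machine=M5) = 0.068 + 0.029 + 0.062 + 0.052 = 0.211.
P(Quality=reject) = 0.082 + 0.013 + 0.006 + 0.005 + 0.052 = 0.158.
P(Machine=M5, Quality=reject) − P(Machine=M5)P(Quality=reject) = 0.052 − 0.211×0.158 = 0.0187.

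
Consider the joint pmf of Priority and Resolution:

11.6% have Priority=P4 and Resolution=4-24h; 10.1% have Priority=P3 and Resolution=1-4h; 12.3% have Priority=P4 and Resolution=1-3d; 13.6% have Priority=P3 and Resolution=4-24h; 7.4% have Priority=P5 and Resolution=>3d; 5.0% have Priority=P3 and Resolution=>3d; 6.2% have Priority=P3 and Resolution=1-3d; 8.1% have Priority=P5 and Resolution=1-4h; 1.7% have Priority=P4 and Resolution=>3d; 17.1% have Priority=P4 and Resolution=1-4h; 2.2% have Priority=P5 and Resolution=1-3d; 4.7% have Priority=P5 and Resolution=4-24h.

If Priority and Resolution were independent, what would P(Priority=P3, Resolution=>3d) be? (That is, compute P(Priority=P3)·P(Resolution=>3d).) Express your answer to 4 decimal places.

0.0492

P(Priority=P3) = 0.101 + 0.136 + 0.062 + 0.050 = 0.349.
P(Resolution=>3d) = 0.050 + 0.017 + 0.074 = 0.141.
Product: 0.349 × 0.141 = 0.0492.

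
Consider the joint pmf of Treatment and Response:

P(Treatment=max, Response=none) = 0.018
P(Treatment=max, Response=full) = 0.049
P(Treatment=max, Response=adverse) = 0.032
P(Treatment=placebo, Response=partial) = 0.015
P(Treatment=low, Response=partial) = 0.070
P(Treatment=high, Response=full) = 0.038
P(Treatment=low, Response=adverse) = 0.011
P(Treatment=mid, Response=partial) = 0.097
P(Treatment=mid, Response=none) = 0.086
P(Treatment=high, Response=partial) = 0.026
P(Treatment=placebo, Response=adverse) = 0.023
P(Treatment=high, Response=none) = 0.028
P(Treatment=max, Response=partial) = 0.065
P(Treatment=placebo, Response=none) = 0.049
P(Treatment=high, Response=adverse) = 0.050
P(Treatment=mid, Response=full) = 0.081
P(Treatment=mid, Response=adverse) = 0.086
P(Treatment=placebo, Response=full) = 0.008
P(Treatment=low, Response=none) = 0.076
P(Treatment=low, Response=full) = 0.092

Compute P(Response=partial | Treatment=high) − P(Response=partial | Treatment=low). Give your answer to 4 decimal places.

P(Treatment=high) = 0.028 + 0.026 + 0.038 + 0.050 = 0.142; P(Response=partial | Treatment=high) = 0.026/0.142 = 0.18310.
P(Treatment=low) = 0.076 + 0.070 + 0.092 + 0.011 = 0.249; P(Response=partial | Treatment=low) = 0.070/0.249 = 0.28112.
Difference = -0.0980.

-0.0980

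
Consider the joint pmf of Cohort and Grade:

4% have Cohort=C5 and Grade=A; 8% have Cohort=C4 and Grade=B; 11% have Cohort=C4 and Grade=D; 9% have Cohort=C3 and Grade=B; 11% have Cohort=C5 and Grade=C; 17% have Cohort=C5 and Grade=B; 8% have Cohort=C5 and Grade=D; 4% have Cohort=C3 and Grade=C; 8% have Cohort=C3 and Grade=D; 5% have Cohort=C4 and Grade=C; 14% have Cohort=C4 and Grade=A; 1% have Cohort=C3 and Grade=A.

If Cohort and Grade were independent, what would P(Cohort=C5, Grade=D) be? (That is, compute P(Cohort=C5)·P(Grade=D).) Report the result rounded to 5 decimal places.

0.10800

P(Cohort=C5) = 0.04 + 0.17 + 0.11 + 0.08 = 0.40.
P(Grade=D) = 0.08 + 0.11 + 0.08 = 0.27.
Product: 0.40 × 0.27 = 0.10800.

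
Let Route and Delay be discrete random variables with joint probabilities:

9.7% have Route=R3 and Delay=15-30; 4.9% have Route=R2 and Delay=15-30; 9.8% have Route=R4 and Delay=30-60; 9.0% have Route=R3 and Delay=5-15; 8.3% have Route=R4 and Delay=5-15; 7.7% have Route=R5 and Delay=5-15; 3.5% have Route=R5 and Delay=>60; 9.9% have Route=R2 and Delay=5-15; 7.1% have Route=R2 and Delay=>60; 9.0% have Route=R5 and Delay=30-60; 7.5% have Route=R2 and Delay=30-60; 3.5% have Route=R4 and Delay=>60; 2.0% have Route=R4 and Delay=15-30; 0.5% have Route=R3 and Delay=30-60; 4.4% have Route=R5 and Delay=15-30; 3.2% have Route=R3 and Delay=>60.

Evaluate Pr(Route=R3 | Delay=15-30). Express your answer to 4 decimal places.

P(Delay=15-30) = 0.049 + 0.097 + 0.020 + 0.044 = 0.210.
P(Route=R3 | Delay=15-30) = 0.097/0.210 = 0.4619.

0.4619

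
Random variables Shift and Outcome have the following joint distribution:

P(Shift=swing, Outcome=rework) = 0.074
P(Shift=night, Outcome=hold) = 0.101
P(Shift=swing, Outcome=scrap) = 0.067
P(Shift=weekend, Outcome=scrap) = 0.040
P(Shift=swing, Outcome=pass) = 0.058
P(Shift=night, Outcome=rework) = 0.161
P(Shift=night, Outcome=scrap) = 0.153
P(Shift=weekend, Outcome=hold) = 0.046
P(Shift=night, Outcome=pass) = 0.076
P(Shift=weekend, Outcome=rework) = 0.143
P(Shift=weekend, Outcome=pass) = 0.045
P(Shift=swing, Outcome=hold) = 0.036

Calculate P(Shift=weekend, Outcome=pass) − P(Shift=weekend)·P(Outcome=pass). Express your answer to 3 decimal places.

P(Shift=weekend) = 0.045 + 0.143 + 0.040 + 0.046 = 0.274.
P(Outcome=pass) = 0.058 + 0.076 + 0.045 = 0.179.
P(Shift=weekend, Outcome=pass) − P(Shift=weekend)P(Outcome=pass) = 0.045 − 0.274×0.179 = -0.004.

-0.004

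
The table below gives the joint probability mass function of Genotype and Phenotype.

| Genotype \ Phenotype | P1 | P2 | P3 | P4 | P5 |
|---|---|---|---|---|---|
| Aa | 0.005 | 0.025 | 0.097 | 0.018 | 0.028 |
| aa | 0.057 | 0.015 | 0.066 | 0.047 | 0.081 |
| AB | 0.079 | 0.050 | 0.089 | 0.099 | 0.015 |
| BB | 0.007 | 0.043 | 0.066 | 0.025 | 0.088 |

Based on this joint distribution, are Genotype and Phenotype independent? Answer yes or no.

P(Genotype=AB) = 0.332 and P(Phenotype=P5) = 0.212, so their product is 0.07038, but P(Genotype=AB, Phenotype=P5) = 0.015. Since these differ, Genotype and Phenotype are not independent.

no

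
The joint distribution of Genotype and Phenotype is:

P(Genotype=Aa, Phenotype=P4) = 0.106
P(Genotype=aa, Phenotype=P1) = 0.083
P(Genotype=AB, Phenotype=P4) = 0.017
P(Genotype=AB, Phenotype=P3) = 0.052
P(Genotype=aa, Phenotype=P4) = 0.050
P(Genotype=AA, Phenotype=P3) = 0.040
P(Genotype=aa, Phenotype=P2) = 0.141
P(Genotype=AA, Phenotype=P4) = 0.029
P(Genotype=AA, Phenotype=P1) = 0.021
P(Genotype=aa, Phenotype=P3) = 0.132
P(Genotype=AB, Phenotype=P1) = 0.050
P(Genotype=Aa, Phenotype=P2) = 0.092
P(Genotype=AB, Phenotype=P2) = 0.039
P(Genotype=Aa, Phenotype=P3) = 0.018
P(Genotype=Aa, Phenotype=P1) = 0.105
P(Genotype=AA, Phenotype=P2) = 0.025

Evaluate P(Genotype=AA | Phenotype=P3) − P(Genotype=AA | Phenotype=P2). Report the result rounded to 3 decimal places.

P(Phenotype=P3) = 0.040 + 0.018 + 0.132 + 0.052 = 0.242; P(Genotype=AA | Phenotype=P3) = 0.040/0.242 = 0.1653.
P(Phenotype=P2) = 0.025 + 0.092 + 0.141 + 0.039 = 0.297; P(Genotype=AA | Phenotype=P2) = 0.025/0.297 = 0.0842.
Difference = 0.081.

0.081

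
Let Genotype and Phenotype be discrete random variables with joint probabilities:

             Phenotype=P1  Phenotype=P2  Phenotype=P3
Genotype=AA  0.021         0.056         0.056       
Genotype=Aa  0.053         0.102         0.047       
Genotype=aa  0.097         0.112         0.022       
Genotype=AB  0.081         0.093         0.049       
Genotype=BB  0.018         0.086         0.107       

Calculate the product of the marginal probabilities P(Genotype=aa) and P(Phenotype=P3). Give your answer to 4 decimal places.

0.0649

P(Genotype=aa) = 0.097 + 0.112 + 0.022 = 0.231.
P(Phenotype=P3) = 0.056 + 0.047 + 0.022 + 0.049 + 0.107 = 0.281.
Product: 0.231 × 0.281 = 0.0649.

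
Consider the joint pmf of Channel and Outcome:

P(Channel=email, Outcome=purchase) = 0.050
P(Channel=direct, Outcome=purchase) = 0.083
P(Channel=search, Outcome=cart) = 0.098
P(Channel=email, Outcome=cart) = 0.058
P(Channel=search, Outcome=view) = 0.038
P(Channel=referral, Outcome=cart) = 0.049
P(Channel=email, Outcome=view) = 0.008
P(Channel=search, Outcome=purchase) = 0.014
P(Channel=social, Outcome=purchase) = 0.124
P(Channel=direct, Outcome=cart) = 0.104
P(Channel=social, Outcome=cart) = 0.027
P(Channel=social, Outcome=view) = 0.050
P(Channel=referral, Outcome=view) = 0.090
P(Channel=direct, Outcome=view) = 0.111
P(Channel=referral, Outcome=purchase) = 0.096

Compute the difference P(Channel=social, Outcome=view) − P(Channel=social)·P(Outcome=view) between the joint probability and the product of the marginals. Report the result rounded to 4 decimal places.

P(Channel=social) = 0.050 + 0.027 + 0.124 = 0.201.
P(Outcome=view) = 0.008 + 0.038 + 0.050 + 0.111 + 0.090 = 0.297.
P(Channel=social, Outcome=view) − P(Channel=social)P(Outcome=view) = 0.050 − 0.201×0.297 = -0.0097.

-0.0097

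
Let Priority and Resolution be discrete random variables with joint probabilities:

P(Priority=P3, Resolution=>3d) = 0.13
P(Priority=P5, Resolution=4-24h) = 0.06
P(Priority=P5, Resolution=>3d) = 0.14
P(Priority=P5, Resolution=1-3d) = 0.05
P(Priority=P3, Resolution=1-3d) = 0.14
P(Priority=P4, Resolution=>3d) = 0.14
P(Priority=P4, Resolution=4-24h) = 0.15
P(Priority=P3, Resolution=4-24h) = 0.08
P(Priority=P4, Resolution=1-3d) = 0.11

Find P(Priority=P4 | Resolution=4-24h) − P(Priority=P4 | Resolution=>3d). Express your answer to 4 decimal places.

P(Resolution=4-24h) = 0.08 + 0.15 + 0.06 = 0.29; P(Priority=P4 | Resolution=4-24h) = 0.15/0.29 = 0.51724.
P(Resolution=>3d) = 0.13 + 0.14 + 0.14 = 0.41; P(Priority=P4 | Resolution=>3d) = 0.14/0.41 = 0.34146.
Difference = 0.1758.

0.1758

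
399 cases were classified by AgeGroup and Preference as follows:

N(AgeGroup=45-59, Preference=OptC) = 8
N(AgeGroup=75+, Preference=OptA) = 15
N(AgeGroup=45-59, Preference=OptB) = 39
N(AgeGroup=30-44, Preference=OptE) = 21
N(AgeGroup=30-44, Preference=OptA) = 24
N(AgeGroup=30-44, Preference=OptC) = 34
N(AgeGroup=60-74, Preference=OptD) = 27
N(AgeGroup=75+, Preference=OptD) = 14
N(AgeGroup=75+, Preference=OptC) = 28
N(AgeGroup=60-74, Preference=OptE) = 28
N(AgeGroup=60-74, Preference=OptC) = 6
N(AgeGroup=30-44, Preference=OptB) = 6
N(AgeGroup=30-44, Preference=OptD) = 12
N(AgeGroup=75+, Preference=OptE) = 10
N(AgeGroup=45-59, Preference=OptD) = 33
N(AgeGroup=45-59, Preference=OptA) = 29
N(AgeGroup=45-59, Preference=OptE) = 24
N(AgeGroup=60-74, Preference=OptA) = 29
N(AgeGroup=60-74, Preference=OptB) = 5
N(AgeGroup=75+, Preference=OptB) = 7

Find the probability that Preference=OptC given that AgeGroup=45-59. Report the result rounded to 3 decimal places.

0.060

Total with AgeGroup=45-59: 29 + 39 + 8 + 33 + 24 = 133.
P(Preference=OptC | AgeGroup=45-59) = 8/133 = 0.060.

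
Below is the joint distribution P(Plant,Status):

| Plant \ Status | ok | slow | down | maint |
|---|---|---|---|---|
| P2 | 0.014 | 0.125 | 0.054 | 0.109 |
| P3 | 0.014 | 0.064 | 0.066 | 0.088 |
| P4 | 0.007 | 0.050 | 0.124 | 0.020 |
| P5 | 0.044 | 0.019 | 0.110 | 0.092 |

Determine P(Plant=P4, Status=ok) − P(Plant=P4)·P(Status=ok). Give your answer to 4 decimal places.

P(Plant=P4) = 0.007 + 0.050 + 0.124 + 0.020 = 0.201.
P(Status=ok) = 0.014 + 0.014 + 0.007 + 0.044 = 0.079.
P(Plant=P4, Status=ok) − P(Plant=P4)P(Status=ok) = 0.007 − 0.201×0.079 = -0.0089.

-0.0089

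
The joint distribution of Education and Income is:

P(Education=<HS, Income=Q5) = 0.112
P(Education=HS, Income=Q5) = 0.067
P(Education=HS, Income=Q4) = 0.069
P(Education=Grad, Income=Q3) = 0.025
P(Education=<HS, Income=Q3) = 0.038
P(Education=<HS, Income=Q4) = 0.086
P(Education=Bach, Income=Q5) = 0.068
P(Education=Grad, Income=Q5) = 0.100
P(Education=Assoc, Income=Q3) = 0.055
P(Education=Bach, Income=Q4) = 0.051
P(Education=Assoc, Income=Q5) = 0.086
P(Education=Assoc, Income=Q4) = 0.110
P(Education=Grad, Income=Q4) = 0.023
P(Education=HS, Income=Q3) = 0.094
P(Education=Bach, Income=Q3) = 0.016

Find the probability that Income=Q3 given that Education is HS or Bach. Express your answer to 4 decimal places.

P(Education=HS) = 0.094 + 0.069 + 0.067 = 0.230.
P(Education=Bach) = 0.016 + 0.051 + 0.068 = 0.135.
P(Education ∈ {HS, Bach}) = 0.230 + 0.135 = 0.365; P(Income=Q3, Education ∈ {HS, Bach}) = 0.094 + 0.016 = 0.110.
P(Income=Q3 | Education ∈ {HS, Bach}) = 0.110/0.365 = 0.3014.

0.3014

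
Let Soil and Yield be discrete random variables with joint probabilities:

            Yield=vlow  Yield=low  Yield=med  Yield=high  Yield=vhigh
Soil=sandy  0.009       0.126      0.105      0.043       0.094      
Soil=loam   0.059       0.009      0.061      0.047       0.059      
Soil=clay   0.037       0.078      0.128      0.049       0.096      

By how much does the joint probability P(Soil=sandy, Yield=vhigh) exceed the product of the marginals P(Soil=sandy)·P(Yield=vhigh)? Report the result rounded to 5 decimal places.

0.00013

P(Soil=sandy) = 0.009 + 0.126 + 0.105 + 0.043 + 0.094 = 0.377.
P(Yield=vhigh) = 0.094 + 0.059 + 0.096 = 0.249.
P(Soil=sandy, Yield=vhigh) − P(Soil=sandy)P(Yield=vhigh) = 0.094 − 0.377×0.249 = 0.00013.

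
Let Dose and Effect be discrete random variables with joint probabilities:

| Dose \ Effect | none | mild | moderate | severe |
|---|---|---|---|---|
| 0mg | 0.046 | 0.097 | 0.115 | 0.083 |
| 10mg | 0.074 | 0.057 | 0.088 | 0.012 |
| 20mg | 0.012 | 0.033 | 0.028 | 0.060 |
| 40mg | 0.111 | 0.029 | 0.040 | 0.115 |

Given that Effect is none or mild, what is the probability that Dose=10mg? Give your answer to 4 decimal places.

0.2854

P(Effect=none) = 0.046 + 0.074 + 0.012 + 0.111 = 0.243.
P(Effect=mild) = 0.097 + 0.057 + 0.033 + 0.029 = 0.216.
P(Effect ∈ {none, mild}) = 0.243 + 0.216 = 0.459; P(Dose=10mg, Effect ∈ {none, mild}) = 0.074 + 0.057 = 0.131.
P(Dose=10mg | Effect ∈ {none, mild}) = 0.131/0.459 = 0.2854.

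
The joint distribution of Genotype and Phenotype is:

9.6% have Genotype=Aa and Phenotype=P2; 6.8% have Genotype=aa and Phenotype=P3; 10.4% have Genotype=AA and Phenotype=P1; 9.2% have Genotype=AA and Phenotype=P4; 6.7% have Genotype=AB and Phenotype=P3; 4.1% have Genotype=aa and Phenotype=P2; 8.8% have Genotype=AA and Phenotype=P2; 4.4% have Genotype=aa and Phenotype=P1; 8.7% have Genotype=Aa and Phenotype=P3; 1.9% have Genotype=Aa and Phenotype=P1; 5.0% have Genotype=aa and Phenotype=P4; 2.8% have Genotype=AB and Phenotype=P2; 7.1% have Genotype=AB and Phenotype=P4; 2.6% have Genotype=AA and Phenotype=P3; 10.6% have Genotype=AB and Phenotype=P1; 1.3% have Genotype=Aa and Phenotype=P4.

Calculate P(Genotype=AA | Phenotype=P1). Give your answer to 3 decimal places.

0.381

P(Phenotype=P1) = 0.104 + 0.019 + 0.044 + 0.106 = 0.273.
P(Genotype=AA | Phenotype=P1) = 0.104/0.273 = 0.381.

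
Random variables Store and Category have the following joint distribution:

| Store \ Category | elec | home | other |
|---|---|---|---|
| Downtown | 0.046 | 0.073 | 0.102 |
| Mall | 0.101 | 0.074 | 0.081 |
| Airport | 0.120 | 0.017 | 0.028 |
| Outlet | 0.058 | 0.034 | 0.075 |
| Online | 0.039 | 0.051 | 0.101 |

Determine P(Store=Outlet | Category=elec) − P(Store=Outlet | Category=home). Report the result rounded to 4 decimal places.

P(Category=elec) = 0.046 + 0.101 + 0.120 + 0.058 + 0.039 = 0.364; P(Store=Outlet | Category=elec) = 0.058/0.364 = 0.15934.
P(Category=home) = 0.073 + 0.074 + 0.017 + 0.034 + 0.051 = 0.249; P(Store=Outlet | Category=home) = 0.034/0.249 = 0.13655.
Difference = 0.0228.

0.0228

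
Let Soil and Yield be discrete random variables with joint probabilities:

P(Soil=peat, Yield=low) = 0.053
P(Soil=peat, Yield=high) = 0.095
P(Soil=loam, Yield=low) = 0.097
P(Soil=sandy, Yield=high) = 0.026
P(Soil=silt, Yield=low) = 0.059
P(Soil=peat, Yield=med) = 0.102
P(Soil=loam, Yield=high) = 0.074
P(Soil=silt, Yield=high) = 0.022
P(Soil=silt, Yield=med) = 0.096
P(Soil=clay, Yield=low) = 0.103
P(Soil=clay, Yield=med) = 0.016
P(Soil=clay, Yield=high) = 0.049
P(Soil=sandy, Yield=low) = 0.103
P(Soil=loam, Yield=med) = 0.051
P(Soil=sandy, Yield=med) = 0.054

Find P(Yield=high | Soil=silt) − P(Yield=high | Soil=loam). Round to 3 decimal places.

-0.209

P(Soil=silt) = 0.059 + 0.096 + 0.022 = 0.177; P(Yield=high | Soil=silt) = 0.022/0.177 = 0.1243.
P(Soil=loam) = 0.097 + 0.051 + 0.074 = 0.222; P(Yield=high | Soil=loam) = 0.074/0.222 = 0.3333.
Difference = -0.209.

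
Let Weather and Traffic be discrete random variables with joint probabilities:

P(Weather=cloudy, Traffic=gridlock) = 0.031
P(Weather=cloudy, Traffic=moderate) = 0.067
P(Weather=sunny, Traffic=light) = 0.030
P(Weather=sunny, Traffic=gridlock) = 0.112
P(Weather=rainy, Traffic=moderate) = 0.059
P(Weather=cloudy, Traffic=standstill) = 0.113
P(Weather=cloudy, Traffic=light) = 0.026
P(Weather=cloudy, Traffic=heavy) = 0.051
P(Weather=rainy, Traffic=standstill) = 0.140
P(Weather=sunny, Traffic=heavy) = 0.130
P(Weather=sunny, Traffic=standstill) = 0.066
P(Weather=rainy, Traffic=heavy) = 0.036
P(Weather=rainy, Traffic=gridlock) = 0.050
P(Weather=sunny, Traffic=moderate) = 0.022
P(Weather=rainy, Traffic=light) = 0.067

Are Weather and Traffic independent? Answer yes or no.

no

P(Weather=sunny) = 0.360 and P(Traffic=heavy) = 0.217, so their product is 0.07812, but P(Weather=sunny, Traffic=heavy) = 0.130. Since these differ, Weather and Traffic are not independent.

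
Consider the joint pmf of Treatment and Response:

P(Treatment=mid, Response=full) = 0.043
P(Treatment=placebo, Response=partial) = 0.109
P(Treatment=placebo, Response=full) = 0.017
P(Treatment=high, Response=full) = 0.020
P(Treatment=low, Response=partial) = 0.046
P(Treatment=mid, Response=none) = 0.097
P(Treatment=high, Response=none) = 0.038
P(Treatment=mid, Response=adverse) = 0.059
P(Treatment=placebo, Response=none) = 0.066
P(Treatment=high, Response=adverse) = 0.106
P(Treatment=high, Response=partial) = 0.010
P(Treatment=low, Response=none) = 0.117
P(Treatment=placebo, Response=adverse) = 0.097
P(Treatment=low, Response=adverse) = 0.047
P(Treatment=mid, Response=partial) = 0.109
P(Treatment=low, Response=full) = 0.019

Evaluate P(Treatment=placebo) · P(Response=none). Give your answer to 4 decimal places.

0.0919

P(Treatment=placebo) = 0.066 + 0.109 + 0.017 + 0.097 = 0.289.
P(Response=none) = 0.066 + 0.117 + 0.097 + 0.038 = 0.318.
Product: 0.289 × 0.318 = 0.0919.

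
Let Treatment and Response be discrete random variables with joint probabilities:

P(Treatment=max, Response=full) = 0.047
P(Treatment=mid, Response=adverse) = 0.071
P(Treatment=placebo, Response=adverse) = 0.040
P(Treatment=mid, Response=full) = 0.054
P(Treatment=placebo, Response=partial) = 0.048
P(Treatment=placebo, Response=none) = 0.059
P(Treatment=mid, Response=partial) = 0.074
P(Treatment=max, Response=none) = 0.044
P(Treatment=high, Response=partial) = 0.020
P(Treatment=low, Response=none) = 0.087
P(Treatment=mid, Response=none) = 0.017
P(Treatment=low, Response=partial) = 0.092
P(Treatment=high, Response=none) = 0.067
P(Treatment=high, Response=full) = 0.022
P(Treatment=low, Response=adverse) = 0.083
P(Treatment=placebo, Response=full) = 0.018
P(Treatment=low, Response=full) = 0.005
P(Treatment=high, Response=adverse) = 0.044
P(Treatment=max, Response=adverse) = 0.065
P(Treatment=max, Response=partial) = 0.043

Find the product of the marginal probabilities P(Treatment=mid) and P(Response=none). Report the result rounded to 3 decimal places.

P(Treatment=mid) = 0.017 + 0.074 + 0.054 + 0.071 = 0.216.
P(Response=none) = 0.059 + 0.087 + 0.017 + 0.067 + 0.044 = 0.274.
Product: 0.216 × 0.274 = 0.059.

0.059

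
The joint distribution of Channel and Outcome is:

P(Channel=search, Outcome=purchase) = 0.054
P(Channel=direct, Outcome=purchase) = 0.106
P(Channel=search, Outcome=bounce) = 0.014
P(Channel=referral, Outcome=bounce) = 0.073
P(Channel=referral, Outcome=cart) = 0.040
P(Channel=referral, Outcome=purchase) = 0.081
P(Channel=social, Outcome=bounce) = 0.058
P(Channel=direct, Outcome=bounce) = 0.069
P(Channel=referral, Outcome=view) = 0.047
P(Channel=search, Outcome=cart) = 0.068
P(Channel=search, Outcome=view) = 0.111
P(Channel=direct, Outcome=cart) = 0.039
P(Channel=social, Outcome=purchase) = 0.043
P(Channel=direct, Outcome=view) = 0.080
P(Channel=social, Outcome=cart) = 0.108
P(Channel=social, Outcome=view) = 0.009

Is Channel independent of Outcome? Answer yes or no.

P(Channel=social) = 0.218 and P(Outcome=cart) = 0.255, so their product is 0.05559, but P(Channel=social, Outcome=cart) = 0.108. Since these differ, Channel and Outcome are not independent.

no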